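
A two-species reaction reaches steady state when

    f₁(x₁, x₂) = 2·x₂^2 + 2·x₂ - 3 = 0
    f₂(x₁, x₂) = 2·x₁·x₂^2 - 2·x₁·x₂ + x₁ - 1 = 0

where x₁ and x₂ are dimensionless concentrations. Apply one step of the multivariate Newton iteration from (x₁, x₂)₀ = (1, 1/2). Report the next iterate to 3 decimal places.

(2.000, 0.875)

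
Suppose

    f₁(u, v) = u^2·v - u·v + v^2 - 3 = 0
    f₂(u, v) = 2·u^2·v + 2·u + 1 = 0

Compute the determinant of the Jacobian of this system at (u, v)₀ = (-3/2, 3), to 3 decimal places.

J = [[2·u·v - v, u^2 - u + 2·v], [4·u·v + 2, 2·u^2]].
At the point, J = [[-12.000, 9.750], [-16.000, 4.500]].
det J = 102.000.

102.000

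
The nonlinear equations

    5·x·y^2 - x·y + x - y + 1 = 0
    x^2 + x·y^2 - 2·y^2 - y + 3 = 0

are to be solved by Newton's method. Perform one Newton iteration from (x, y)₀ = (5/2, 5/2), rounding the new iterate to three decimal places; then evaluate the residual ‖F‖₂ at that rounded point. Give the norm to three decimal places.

22.155

At (5/2, 5/2): F = (72.875, 9.875).
Jacobian J = [[5·y^2 - y + 1, 10·x·y - x - 1], [2·x + y^2, 2·x·y - 4·y - 1]].
At the point, J = [[29.750, 59.000], [11.250, 1.500]] (det J = -619.125).
Solving J·Δ = −F gives Δ = (-0.764, -0.850).
Then the next iterate is (x, y)₁ = (1.736, 1.650).
Re-evaluating at (1.736, 1.650): F = (21.85290, 3.64496), so ‖F‖₂ = 22.155.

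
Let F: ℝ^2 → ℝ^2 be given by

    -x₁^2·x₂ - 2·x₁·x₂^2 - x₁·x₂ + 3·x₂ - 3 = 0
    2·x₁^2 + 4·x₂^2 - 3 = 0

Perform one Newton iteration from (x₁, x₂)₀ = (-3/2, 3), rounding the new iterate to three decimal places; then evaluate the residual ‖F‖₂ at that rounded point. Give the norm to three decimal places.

11.937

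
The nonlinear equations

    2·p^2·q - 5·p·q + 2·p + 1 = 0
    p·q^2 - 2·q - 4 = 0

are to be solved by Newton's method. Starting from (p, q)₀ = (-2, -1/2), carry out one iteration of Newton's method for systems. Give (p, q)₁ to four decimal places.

(12.0000, -6.4444)

At (-2, -1/2): F = (-12.0000, -3.5000).
Jacobian J = [[4·p·q - 5·q + 2, 2·p^2 - 5·p], [q^2, 2·p·q - 2]].
At the point, J = [[8.5000, 18.0000], [0.2500, 0.0000]] (det J = -4.5000).
Solving J·Δ = −F gives Δ = (14.0000, -5.9444).
Then the next iterate is (p, q)₁ = (12.0000, -6.4444).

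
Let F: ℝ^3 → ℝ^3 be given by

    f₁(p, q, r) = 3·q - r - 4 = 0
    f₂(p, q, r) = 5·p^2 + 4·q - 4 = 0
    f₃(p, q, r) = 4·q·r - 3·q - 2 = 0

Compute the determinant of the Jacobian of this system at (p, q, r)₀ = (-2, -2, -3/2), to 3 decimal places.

-660.000

J = [[0, 3, -1], [10·p, 4, 0], [0, 4·r - 3, 4·q]].
At the point, J = [[0.000, 3.000, -1.000], [-20.000, 4.000, 0.000], [0.000, -9.000, -8.000]].
det J = -660.000.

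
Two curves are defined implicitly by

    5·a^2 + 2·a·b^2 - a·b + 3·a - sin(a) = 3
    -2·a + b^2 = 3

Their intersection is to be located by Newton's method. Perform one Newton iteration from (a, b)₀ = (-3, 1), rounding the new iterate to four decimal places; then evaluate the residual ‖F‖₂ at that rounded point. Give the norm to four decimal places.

At (-3, 1): F = (30.141120, 4.0000).
Jacobian J = [[10·a + 2·b^2 - b - cos(a) + 3, 4·a·b - a], [-2, 2·b]].
At the point, J = [[-25.010008, -9.0000], [-2.0000, 2.0000]] (det J = -68.020015).
Solving J·Δ = −F gives Δ = (1.4155, -0.5845).
Then the next iterate is (a, b)₁ = (-1.5845, 0.4155).
Re-evaluating at (-1.5845, 0.4155): F = (5.910870, 0.341640), so ‖F‖₂ = 5.9207.

5.9207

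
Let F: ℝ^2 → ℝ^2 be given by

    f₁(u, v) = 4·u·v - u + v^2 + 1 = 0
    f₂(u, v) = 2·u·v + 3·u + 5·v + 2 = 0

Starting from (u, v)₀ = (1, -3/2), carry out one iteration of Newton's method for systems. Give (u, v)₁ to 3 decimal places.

(0.577, -0.714)

At (1, -3/2): F = (-3.750, -5.500).
Jacobian J = [[4·v - 1, 4·u + 2·v], [2·v + 3, 2·u + 5]].
At the point, J = [[-7.000, 1.000], [0.000, 7.000]] (det J = -49.000).
Solving J·Δ = −F gives Δ = (-0.423, 0.786).
Then the next iterate is (u, v)₁ = (0.577, -0.714).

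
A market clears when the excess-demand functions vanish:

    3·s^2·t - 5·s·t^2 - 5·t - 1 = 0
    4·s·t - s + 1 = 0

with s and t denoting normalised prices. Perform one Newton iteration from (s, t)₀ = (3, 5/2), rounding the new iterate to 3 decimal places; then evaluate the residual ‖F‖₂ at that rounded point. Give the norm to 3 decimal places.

14.341

At (3, 5/2): F = (-39.750, 28.000).
Jacobian J = [[6·s·t - 5·t^2, 3·s^2 - 10·s·t - 5], [4·t - 1, 4·s]].
At the point, J = [[13.750, -53.000], [9.000, 12.000]] (det J = 642.000).
Solving J·Δ = −F gives Δ = (-1.569, -1.157).
Then the next iterate is (s, t)₁ = (1.431, 1.343).
Re-evaluating at (1.431, 1.343): F = (-12.36968, 7.25633), so ‖F‖₂ = 14.341.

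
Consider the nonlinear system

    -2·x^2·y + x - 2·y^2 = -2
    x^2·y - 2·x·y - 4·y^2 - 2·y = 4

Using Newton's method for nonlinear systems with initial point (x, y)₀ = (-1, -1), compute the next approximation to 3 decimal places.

At (-1, -1): F = (1.000, -9.000).
Jacobian J = [[-4·x·y + 1, -2·x^2 - 4·y], [2·x·y - 2·y, x^2 - 2·x - 8·y - 2]].
At the point, J = [[-3.000, 2.000], [4.000, 9.000]] (det J = -35.000).
Solving J·Δ = −F gives Δ = (0.771, 0.657).
Then the next iterate is (x, y)₁ = (-0.229, -0.343).

(-0.229, -0.343)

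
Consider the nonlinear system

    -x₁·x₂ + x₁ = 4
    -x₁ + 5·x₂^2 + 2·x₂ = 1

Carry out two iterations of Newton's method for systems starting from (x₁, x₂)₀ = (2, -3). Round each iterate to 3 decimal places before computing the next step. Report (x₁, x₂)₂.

(1.816, -1.152)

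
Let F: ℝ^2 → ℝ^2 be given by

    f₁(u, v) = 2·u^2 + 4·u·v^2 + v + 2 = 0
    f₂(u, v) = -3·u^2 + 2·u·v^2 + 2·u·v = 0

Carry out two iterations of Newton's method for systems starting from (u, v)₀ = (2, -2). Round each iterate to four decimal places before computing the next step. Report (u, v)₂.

At (2, -2): F = (40.0000, -4.0000).
Jacobian J = [[4·u + 4·v^2, 8·u·v + 1], [-6·u + 2·v^2 + 2·v, 4·u·v + 2·u]].
At the point, J = [[24.0000, -31.0000], [-8.0000, -12.0000]] (det J = -536.0000).
Solving J·Δ = −F gives Δ = (-1.1269, 0.4179).
Then the next iterate is (u, v)₁ = (0.8731, -1.5821).
Round to (0.8731, -1.5821) and repeat: F = (10.684126, -0.678765), J = [[13.504562, -10.050652], [-3.396719, -3.779126]].
Δ = (-0.5541, 0.3185), so (u, v)₂ = (0.3190, -1.2636).

(0.3190, -1.2636)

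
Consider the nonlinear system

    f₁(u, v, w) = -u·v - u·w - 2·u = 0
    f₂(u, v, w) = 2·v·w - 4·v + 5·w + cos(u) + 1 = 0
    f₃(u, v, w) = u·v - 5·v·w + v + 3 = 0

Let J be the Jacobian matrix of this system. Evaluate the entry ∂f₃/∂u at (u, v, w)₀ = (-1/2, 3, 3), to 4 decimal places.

3.0000

∂f₃/∂u = v.
At (-1/2, 3, 3) this is 3.0000.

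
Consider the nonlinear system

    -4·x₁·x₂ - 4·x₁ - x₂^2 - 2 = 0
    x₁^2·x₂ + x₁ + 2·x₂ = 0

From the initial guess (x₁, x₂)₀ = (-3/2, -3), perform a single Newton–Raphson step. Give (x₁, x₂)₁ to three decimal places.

At (-3/2, -3): F = (-23.000, -14.250).
Jacobian J = [[-4·x₂ - 4, -4·x₁ - 2·x₂], [2·x₁·x₂ + 1, x₁^2 + 2]].
At the point, J = [[8.000, 12.000], [10.000, 4.250]] (det J = -86.000).
Solving J·Δ = −F gives Δ = (0.852, 1.349).
Then the next iterate is (x₁, x₂)₁ = (-0.648, -1.651).

(-0.648, -1.651)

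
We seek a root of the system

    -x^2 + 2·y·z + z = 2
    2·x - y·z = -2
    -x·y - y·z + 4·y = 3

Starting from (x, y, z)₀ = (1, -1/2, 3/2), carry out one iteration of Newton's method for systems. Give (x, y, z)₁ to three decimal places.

(12.000, 7.833, -27.000)

At (1, -1/2, 3/2): F = (-3.000, 4.750, -3.750).
Jacobian J = [[-2·x, 2·z, 2·y + 1], [2, -z, -y], [-y, -x - z + 4, -y]].
At the point, J = [[-2.000, 3.000, 0.000], [2.000, -1.500, 0.500], [0.500, 1.500, 0.500]] (det J = 0.750).
Solving J·Δ = −F gives Δ = (11.000, 8.333, -28.500).
Then the next iterate is (x, y, z)₁ = (12.000, 7.833, -27.000).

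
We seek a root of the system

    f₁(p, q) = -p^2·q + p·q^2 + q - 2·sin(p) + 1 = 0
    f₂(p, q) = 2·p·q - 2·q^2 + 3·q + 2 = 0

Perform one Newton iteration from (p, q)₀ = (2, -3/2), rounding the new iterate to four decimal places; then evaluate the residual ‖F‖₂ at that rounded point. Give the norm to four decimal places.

2.3419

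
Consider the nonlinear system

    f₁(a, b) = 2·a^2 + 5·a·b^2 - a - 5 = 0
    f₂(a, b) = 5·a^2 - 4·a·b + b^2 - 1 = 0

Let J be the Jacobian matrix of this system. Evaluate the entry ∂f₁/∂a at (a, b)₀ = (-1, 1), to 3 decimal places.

0.000

∂f₁/∂a = 4·a + 5·b^2 - 1.
At (-1, 1) this is 0.000.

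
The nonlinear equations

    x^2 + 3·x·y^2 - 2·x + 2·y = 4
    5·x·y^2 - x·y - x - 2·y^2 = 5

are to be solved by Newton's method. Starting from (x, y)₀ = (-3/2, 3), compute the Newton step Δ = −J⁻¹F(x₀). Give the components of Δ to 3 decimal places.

(-1.363, -2.529)

At (-3/2, 3): F = (-33.250, -84.500).
Jacobian J = [[2·x + 3·y^2 - 2, 6·x·y + 2], [5·y^2 - y - 1, 10·x·y - x - 4·y]].
At the point, J = [[22.000, -25.000], [41.000, -55.500]] (det J = -196.000).
Solving J·Δ = −F gives Δ = (-1.363, -2.529).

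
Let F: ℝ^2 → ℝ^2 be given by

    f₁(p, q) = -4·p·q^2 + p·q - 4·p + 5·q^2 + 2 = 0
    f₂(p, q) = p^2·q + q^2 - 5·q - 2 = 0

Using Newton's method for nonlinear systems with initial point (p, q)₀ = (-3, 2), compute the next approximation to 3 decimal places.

(-2.934, 0.849)

At (-3, 2): F = (76.000, 10.000).
Jacobian J = [[-4·q^2 + q - 4, -8·p·q + p + 10·q], [2·p·q, p^2 + 2·q - 5]].
At the point, J = [[-18.000, 65.000], [-12.000, 8.000]] (det J = 636.000).
Solving J·Δ = −F gives Δ = (0.066, -1.151).
Then the next iterate is (p, q)₁ = (-2.934, 0.849).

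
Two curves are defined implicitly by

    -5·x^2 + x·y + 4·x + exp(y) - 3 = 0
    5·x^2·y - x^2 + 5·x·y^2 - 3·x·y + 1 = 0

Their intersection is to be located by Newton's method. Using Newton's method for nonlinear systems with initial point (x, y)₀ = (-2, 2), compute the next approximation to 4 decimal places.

At (-2, 2): F = (-27.610944, 9.0000).
Jacobian J = [[-10·x + y + 4, x + exp(y)], [10·x·y - 2·x + 5·y^2 - 3·y, 5·x^2 + 10·x·y - 3·x]].
At the point, J = [[26.0000, 5.389056], [-22.0000, -14.0000]] (det J = -245.440766).
Solving J·Δ = −F gives Δ = (1.3773, -1.5215).
Then the next iterate is (x, y)₁ = (-0.6227, 0.4785).

(-0.6227, 0.4785)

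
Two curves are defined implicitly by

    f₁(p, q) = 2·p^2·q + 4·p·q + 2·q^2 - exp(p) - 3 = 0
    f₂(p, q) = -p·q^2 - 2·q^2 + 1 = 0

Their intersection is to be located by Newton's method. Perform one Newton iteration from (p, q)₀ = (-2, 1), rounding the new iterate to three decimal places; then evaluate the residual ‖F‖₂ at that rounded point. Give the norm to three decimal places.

At (-2, 1): F = (-1.13534, 1.000).
Jacobian J = [[4·p·q + 4·q - exp(p), 2·p^2 + 4·p + 4·q], [-q^2, -2·p·q - 4·q]].
At the point, J = [[-4.13534, 4.000], [-1.000, 0.000]] (det J = 4.000).
Solving J·Δ = −F gives Δ = (1.000, 1.318).
Then the next iterate is (p, q)₁ = (-1.000, 2.318).
Re-evaluating at (-1.000, 2.318): F = (2.74237, -4.37312), so ‖F‖₂ = 5.162.

5.162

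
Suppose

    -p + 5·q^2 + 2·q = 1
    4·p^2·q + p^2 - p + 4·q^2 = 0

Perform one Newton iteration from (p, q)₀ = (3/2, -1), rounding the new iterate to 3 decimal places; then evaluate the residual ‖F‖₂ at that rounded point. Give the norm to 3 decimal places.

0.949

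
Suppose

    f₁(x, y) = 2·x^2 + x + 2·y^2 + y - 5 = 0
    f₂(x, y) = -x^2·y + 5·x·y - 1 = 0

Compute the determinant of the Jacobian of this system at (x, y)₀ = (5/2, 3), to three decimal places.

68.750

J = [[4·x + 1, 4·y + 1], [-2·x·y + 5·y, -x^2 + 5·x]].
At the point, J = [[11.000, 13.000], [0.000, 6.250]].
det J = 68.750.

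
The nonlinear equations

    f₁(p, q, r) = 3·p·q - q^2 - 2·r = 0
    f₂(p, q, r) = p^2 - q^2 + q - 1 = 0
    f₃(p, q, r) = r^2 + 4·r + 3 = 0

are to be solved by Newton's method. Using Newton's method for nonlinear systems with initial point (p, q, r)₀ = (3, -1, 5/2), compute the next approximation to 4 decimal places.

(1.6911, -0.3822, 0.3611)

At (3, -1, 5/2): F = (-15.0000, 6.0000, 19.2500).
Jacobian J = [[3·q, 3·p - 2·q, -2], [2·p, -2·q + 1, 0], [0, 0, 2·r + 4]].
At the point, J = [[-3.0000, 11.0000, -2.0000], [6.0000, 3.0000, 0.0000], [0.0000, 0.0000, 9.0000]] (det J = -675.0000).
Solving J·Δ = −F gives Δ = (-1.3089, 0.6178, -2.1389).
Then the next iterate is (p, q, r)₁ = (1.6911, -0.3822, 0.3611).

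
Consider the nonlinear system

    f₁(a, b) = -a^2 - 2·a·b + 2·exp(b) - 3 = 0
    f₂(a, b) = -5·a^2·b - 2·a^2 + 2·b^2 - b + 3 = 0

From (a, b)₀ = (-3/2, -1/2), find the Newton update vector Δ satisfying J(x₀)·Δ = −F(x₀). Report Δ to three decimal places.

(1.131, 0.241)

At (-3/2, -1/2): F = (-5.53694, 5.125).
Jacobian J = [[-2·a - 2·b, -2·a + 2·exp(b)], [-10·a·b - 4·a, -5·a^2 + 4·b - 1]].
At the point, J = [[4.000, 4.21306], [-1.500, -14.250]] (det J = -50.68041).
Solving J·Δ = −F gives Δ = (1.131, 0.241).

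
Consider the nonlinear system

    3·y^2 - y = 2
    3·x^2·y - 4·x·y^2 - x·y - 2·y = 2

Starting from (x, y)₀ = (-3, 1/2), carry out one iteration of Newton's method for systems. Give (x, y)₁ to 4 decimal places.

(1.7619, 1.3750)

At (-3, 1/2): F = (-1.7500, 15.0000).
Jacobian J = [[0, 6·y - 1], [6·x·y - 4·y^2 - y, 3·x^2 - 8·x·y - x - 2]].
At the point, J = [[0.0000, 2.0000], [-10.5000, 40.0000]] (det J = 21.0000).
Solving J·Δ = −F gives Δ = (4.7619, 0.8750).
Then the next iterate is (x, y)₁ = (1.7619, 1.3750).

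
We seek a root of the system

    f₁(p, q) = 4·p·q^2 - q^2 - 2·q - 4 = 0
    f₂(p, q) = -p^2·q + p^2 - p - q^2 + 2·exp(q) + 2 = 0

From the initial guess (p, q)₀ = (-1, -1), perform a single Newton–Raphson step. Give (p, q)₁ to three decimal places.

(0.066, -0.658)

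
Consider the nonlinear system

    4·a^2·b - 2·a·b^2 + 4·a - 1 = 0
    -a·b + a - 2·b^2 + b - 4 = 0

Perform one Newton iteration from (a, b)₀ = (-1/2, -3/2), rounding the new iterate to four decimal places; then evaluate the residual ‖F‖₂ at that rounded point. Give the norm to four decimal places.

At (-1/2, -3/2): F = (-2.2500, -11.2500).
Jacobian J = [[8·a·b - 2·b^2 + 4, 4·a^2 - 4·a·b], [-b + 1, -a - 4·b + 1]].
At the point, J = [[5.5000, -2.0000], [2.5000, 7.5000]] (det J = 46.2500).
Solving J·Δ = −F gives Δ = (0.8514, 1.2162).
Then the next iterate is (a, b)₁ = (0.3514, -0.2838).
Re-evaluating at (0.3514, -0.2838): F = (0.208818, -3.993758), so ‖F‖₂ = 3.9992.

3.9992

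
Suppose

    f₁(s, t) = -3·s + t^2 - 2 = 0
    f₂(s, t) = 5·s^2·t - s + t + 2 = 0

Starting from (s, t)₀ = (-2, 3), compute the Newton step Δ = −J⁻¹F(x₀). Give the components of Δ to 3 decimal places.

At (-2, 3): F = (13.000, 67.000).
Jacobian J = [[-3, 2·t], [10·s·t - 1, 5·s^2 + 1]].
At the point, J = [[-3.000, 6.000], [-61.000, 21.000]] (det J = 303.000).
Solving J·Δ = −F gives Δ = (0.426, -1.954).

(0.426, -1.954)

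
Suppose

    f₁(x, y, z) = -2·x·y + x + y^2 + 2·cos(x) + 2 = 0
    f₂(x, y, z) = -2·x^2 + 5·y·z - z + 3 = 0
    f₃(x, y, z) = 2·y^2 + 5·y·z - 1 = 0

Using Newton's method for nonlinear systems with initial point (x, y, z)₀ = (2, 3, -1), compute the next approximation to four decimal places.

At (2, 3, -1): F = (0.167706, -19.0000, 2.0000).
Jacobian J = [[-2·y - 2·sin(x) + 1, -2·x + 2·y, 0], [-4·x, 5·z, 5·y - 1], [0, 4·y + 5·z, 5·y]].
At the point, J = [[-6.818595, 2.0000, 0.0000], [-8.0000, -5.0000, 14.0000], [0.0000, 7.0000, 15.0000]] (det J = 1419.616910).
Solving J·Δ = −F gives Δ = (-0.4205, -1.5176, 0.5749).
Then the next iterate is (x, y, z)₁ = (1.5795, 1.4824, -0.4251).

(1.5795, 1.4824, -0.4251)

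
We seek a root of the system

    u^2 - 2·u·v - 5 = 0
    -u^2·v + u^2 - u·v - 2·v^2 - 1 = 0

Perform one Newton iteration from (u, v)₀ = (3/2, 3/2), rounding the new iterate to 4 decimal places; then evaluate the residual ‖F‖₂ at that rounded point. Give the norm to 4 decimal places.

94.4740

At (3/2, 3/2): F = (-7.2500, -8.8750).
Jacobian J = [[2·u - 2·v, -2·u], [-2·u·v + 2·u - v, -u^2 - u - 4·v]].
At the point, J = [[0.0000, -3.0000], [-3.0000, -9.7500]] (det J = -9.0000).
Solving J·Δ = −F gives Δ = (4.8958, -2.4167).
Then the next iterate is (u, v)₁ = (6.3958, -0.9167).
Re-evaluating at (6.3958, -0.9167): F = (47.632317, 81.587376), so ‖F‖₂ = 94.4740.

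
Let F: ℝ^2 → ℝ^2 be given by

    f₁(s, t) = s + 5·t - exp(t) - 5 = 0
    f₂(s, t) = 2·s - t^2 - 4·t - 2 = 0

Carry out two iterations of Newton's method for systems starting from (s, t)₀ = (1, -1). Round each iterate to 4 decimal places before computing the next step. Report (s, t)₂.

(3.0710, 0.8544)

At (1, -1): F = (-9.367879, 3.0000).
Jacobian J = [[1, -exp(t) + 5], [2, -2·t - 4]].
At the point, J = [[1.0000, 4.632121], [2.0000, -2.0000]] (det J = -11.264241).
Solving J·Δ = −F gives Δ = (0.4296, 1.9296).
Then the next iterate is (s, t)₁ = (1.4296, 0.9296).
Round to (1.4296, 0.9296) and repeat: F = (-1.455896, -3.723356), J = [[1.0000, 2.466504], [2.0000, -5.8592]].
Δ = (1.6414, -0.0752), so (s, t)₂ = (3.0710, 0.8544).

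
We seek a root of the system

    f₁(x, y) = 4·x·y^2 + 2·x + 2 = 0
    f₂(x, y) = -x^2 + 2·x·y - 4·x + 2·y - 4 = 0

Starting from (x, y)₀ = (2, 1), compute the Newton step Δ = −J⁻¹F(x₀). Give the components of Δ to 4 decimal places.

(-1.8485, -0.1818)

At (2, 1): F = (14.0000, -10.0000).
Jacobian J = [[4·y^2 + 2, 8·x·y], [-2·x + 2·y - 4, 2·x + 2]].
At the point, J = [[6.0000, 16.0000], [-6.0000, 6.0000]] (det J = 132.0000).
Solving J·Δ = −F gives Δ = (-1.8485, -0.1818).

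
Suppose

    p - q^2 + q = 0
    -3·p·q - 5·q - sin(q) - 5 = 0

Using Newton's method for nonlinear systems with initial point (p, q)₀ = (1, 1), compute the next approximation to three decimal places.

(-0.939, 0.061)

At (1, 1): F = (1.000, -13.84147).
Jacobian J = [[1, -2·q + 1], [-3·q, -3·p - cos(q) - 5]].
At the point, J = [[1.000, -1.000], [-3.000, -8.54030]] (det J = -11.54030).
Solving J·Δ = −F gives Δ = (-1.939, -0.939).
Then the next iterate is (p, q)₁ = (-0.939, 0.061).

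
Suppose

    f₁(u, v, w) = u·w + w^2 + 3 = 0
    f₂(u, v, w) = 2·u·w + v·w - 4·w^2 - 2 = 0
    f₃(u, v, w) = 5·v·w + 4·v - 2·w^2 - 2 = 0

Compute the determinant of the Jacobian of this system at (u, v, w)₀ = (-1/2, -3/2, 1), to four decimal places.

110.0000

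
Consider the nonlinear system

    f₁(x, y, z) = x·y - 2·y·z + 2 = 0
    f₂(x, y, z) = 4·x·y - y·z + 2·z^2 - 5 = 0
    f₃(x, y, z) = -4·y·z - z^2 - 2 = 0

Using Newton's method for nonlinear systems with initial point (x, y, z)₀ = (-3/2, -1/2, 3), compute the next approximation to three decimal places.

(82.750, -4.083, 12.500)

At (-3/2, -1/2, 3): F = (5.750, 17.500, -5.000).
Jacobian J = [[y, x - 2·z, -2·y], [4·y, 4·x - z, -y + 4·z], [0, -4·z, -4·y - 2·z]].
At the point, J = [[-0.500, -7.500, 1.000], [-2.000, -9.000, 12.500], [0.000, -12.000, -4.000]] (det J = -9.000).
Solving J·Δ = −F gives Δ = (84.250, -3.583, 9.500).
Then the next iterate is (x, y, z)₁ = (82.750, -4.083, 12.500).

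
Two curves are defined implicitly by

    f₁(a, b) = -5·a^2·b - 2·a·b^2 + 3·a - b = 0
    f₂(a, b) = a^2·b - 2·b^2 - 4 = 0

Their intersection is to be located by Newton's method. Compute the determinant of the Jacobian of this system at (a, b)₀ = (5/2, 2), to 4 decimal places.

J = [[-10·a·b - 2·b^2 + 3, -5·a^2 - 4·a·b - 1], [2·a·b, a^2 - 4·b]].
At the point, J = [[-55.0000, -52.2500], [10.0000, -1.7500]].
det J = 618.7500.

618.7500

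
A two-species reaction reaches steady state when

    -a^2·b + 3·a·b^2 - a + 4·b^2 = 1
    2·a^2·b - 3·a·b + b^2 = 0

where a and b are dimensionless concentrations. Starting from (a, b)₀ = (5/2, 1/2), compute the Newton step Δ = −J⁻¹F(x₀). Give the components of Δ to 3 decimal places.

(-1.059, 0.159)

At (5/2, 1/2): F = (-3.750, 2.750).
Jacobian J = [[-2·a·b + 3·b^2 - 1, -a^2 + 6·a·b + 8·b], [4·a·b - 3·b, 2·a^2 - 3·a + 2·b]].
At the point, J = [[-2.750, 5.250], [3.500, 6.000]] (det J = -34.875).
Solving J·Δ = −F gives Δ = (-1.059, 0.159).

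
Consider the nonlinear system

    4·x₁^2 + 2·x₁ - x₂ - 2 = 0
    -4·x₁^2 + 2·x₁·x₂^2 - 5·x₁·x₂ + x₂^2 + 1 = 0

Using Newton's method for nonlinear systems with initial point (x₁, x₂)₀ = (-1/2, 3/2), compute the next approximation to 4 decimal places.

At (-1/2, 3/2): F = (-3.5000, 3.7500).
Jacobian J = [[8·x₁ + 2, -1], [-8·x₁ + 2·x₂^2 - 5·x₂, 4·x₁·x₂ - 5·x₁ + 2·x₂]].
At the point, J = [[-2.0000, -1.0000], [1.0000, 2.5000]] (det J = -4.0000).
Solving J·Δ = −F gives Δ = (-1.2500, -1.0000).
Then the next iterate is (x₁, x₂)₁ = (-1.7500, 0.5000).

(-1.7500, 0.5000)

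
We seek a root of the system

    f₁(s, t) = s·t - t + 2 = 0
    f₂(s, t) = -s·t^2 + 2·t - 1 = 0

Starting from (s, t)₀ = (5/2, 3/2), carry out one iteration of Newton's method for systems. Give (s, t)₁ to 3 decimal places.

(-1.179, 2.346)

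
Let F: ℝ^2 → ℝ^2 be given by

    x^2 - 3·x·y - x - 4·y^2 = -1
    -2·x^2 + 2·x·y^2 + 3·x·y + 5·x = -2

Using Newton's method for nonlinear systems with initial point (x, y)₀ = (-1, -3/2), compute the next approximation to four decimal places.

(-0.6667, -0.8333)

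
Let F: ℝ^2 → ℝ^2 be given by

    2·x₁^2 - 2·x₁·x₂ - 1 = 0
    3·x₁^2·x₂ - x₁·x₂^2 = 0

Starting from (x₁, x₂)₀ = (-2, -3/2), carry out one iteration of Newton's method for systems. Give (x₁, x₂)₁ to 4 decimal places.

(-1.3548, -0.9435)

At (-2, -3/2): F = (1.0000, -13.5000).
Jacobian J = [[4·x₁ - 2·x₂, -2·x₁], [6·x₁·x₂ - x₂^2, 3·x₁^2 - 2·x₁·x₂]].
At the point, J = [[-5.0000, 4.0000], [15.7500, 6.0000]] (det J = -93.0000).
Solving J·Δ = −F gives Δ = (0.6452, 0.5565).
Then the next iterate is (x₁, x₂)₁ = (-1.3548, -0.9435).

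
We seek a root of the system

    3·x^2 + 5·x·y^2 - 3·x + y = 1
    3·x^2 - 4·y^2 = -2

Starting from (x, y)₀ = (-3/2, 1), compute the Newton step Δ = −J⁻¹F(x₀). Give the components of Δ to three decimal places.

(0.521, 0.007)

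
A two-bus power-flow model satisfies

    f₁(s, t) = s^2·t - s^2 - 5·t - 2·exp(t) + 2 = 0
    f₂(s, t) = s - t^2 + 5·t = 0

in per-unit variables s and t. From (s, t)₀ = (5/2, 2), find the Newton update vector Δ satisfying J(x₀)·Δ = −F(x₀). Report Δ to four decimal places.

(-5.3141, -3.1859)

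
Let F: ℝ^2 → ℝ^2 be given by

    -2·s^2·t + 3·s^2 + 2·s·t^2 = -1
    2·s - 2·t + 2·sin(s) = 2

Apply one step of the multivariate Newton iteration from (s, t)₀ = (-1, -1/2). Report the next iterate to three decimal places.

At (-1, -1/2): F = (4.500, -4.68294).
Jacobian J = [[-4·s·t + 6·s + 2·t^2, -2·s^2 + 4·s·t], [2·cos(s) + 2, -2]].
At the point, J = [[-7.500, 0.000], [3.08060, -2.000]] (det J = 15.000).
Solving J·Δ = −F gives Δ = (0.600, -1.417).
Then the next iterate is (s, t)₁ = (-0.400, -1.917).

(-0.400, -1.917)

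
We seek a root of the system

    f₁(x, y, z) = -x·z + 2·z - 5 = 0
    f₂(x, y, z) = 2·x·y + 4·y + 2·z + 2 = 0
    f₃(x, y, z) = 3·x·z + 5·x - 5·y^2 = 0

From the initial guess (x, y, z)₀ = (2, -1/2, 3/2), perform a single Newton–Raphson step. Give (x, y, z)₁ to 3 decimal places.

(-1.333, -1.917, 5.000)

At (2, -1/2, 3/2): F = (-5.000, 1.000, 17.750).
Jacobian J = [[-z, 0, -x + 2], [2·y, 2·x + 4, 2], [3·z + 5, -10·y, 3·x]].
At the point, J = [[-1.500, 0.000, 0.000], [-1.000, 8.000, 2.000], [9.500, 5.000, 6.000]] (det J = -57.000).
Solving J·Δ = −F gives Δ = (-3.333, -1.417, 3.500).
Then the next iterate is (x, y, z)₁ = (-1.333, -1.917, 5.000).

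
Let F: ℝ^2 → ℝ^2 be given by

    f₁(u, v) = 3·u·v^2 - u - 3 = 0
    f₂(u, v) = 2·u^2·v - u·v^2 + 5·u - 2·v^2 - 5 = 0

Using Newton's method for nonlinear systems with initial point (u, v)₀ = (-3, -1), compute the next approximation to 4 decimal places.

At (-3, -1): F = (-9.0000, -37.0000).
Jacobian J = [[3·v^2 - 1, 6·u·v], [4·u·v - v^2 + 5, 2·u^2 - 2·u·v - 4·v]].
At the point, J = [[2.0000, 18.0000], [16.0000, 16.0000]] (det J = -256.0000).
Solving J·Δ = −F gives Δ = (2.0391, 0.2734).
Then the next iterate is (u, v)₁ = (-0.9609, -0.7266).

(-0.9609, -0.7266)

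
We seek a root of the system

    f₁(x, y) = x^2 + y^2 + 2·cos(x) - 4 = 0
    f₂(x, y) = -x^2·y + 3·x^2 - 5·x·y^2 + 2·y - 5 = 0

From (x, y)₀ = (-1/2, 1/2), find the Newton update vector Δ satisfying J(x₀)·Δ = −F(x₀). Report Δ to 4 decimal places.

At (-1/2, 1/2): F = (-1.744835, -2.7500).
Jacobian J = [[2·x - 2·sin(x), 2·y], [-2·x·y + 6·x - 5·y^2, -x^2 - 10·x·y + 2]].
At the point, J = [[-0.041149, 1.0000], [-3.7500, 4.2500]] (det J = 3.575117).
Solving J·Δ = −F gives Δ = (1.3050, 1.7985).

(1.3050, 1.7985)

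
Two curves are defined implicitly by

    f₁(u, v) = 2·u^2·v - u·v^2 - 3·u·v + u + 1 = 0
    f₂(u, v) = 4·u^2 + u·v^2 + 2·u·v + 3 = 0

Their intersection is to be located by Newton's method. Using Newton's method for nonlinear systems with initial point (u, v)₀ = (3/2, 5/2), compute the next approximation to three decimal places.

(0.771, 1.365)

At (3/2, 5/2): F = (-6.875, 28.875).
Jacobian J = [[4·u·v - v^2 - 3·v + 1, 2·u^2 - 2·u·v - 3·u], [8·u + v^2 + 2·v, 2·u·v + 2·u]].
At the point, J = [[2.250, -7.500], [23.250, 10.500]] (det J = 198.000).
Solving J·Δ = −F gives Δ = (-0.729, -1.135).
Then the next iterate is (u, v)₁ = (0.771, 1.365).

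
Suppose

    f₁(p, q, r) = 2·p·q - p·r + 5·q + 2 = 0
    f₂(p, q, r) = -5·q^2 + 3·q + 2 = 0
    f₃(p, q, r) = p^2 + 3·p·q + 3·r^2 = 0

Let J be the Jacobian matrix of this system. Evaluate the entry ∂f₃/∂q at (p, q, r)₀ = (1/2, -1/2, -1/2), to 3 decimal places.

1.500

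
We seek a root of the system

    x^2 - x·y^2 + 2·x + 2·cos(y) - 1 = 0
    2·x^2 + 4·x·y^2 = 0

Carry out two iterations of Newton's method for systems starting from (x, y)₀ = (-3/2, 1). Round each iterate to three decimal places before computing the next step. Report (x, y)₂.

At (-3/2, 1): F = (0.83060, -1.500).
Jacobian J = [[2·x - y^2 + 2, -2·x·y - 2·sin(y)], [4·x + 4·y^2, 8·x·y]].
At the point, J = [[-2.000, 1.31706], [-2.000, -12.000]] (det J = 26.63412).
Solving J·Δ = −F gives Δ = (0.300, -0.175).
Then the next iterate is (x, y)₁ = (-1.200, 0.825).
Round to (-1.200, 0.825) and repeat: F = (0.21386, -0.387), J = [[-1.08062, 0.51090], [-2.07750, -7.920]].
Δ = (0.156, -0.090), so (x, y)₂ = (-1.044, 0.735).

(-1.044, 0.735)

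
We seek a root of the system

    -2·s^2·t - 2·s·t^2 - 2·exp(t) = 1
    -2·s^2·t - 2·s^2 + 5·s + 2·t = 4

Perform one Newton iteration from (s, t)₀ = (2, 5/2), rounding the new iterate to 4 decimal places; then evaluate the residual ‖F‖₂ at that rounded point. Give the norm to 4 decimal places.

At (2, 5/2): F = (-70.364988, -17.0000).
Jacobian J = [[-4·s·t - 2·t^2, -2·s^2 - 4·s·t - 2·exp(t)], [-4·s·t - 4·s + 5, -2·s^2 + 2]].
At the point, J = [[-32.5000, -52.364988], [-23.0000, -6.0000]] (det J = -1009.394722).
Solving J·Δ = −F gives Δ = (-0.4637, -1.0560).
Then the next iterate is (s, t)₁ = (1.5363, 1.4440).
Re-evaluating at (1.5363, 1.4440): F = (-22.698322, -4.967244), so ‖F‖₂ = 23.2355.

23.2355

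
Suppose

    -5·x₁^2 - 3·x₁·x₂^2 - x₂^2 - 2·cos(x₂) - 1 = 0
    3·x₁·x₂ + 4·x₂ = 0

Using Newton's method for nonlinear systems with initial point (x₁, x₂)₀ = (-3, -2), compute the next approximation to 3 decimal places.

(-1.621, -1.655)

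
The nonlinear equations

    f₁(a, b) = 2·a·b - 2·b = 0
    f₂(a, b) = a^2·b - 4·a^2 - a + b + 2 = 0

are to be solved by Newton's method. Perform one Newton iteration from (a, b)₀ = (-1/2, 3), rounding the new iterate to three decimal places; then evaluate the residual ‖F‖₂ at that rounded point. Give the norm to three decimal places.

6.685

At (-1/2, 3): F = (-9.000, 5.250).
Jacobian J = [[2·b, 2·a - 2], [2·a·b - 8·a - 1, a^2 + 1]].
At the point, J = [[6.000, -3.000], [0.000, 1.250]] (det J = 7.500).
Solving J·Δ = −F gives Δ = (-0.600, -4.200).
Then the next iterate is (a, b)₁ = (-1.100, -1.200).
Re-evaluating at (-1.100, -1.200): F = (5.040, -4.392), so ‖F‖₂ = 6.685.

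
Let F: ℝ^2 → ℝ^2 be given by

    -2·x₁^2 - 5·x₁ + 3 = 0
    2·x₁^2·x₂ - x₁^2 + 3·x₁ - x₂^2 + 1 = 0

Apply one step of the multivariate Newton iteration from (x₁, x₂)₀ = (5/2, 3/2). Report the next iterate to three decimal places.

(1.033, 1.533)

At (5/2, 3/2): F = (-22.000, 18.750).
Jacobian J = [[-4·x₁ - 5, 0], [4·x₁·x₂ - 2·x₁ + 3, 2·x₁^2 - 2·x₂]].
At the point, J = [[-15.000, 0.000], [13.000, 9.500]] (det J = -142.500).
Solving J·Δ = −F gives Δ = (-1.467, 0.033).
Then the next iterate is (x₁, x₂)₁ = (1.033, 1.533).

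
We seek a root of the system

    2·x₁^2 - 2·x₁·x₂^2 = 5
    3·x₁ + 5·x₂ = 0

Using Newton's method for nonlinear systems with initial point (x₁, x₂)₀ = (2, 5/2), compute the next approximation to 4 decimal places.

At (2, 5/2): F = (-22.0000, 18.5000).
Jacobian J = [[4·x₁ - 2·x₂^2, -4·x₁·x₂], [3, 5]].
At the point, J = [[-4.5000, -20.0000], [3.0000, 5.0000]] (det J = 37.5000).
Solving J·Δ = −F gives Δ = (-6.9333, 0.4600).
Then the next iterate is (x₁, x₂)₁ = (-4.9333, 2.9600).

(-4.9333, 2.9600)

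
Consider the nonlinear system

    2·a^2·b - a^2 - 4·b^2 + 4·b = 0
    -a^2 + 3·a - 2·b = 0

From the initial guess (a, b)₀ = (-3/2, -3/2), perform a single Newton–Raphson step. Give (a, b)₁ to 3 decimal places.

(-0.651, -0.827)

At (-3/2, -3/2): F = (-24.000, -3.750).
Jacobian J = [[4·a·b - 2·a, 2·a^2 - 8·b + 4], [-2·a + 3, -2]].
At the point, J = [[12.000, 20.500], [6.000, -2.000]] (det J = -147.000).
Solving J·Δ = −F gives Δ = (0.849, 0.673).
Then the next iterate is (a, b)₁ = (-0.651, -0.827).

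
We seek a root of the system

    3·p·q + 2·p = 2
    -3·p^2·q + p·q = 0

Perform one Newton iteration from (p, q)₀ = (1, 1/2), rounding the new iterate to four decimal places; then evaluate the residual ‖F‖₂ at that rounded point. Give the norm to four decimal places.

0.0000

At (1, 1/2): F = (1.5000, -1.0000).
Jacobian J = [[3·q + 2, 3·p], [-6·p·q + q, -3·p^2 + p]].
At the point, J = [[3.5000, 3.0000], [-2.5000, -2.0000]] (det J = 0.5000).
Solving J·Δ = −F gives Δ = (0.0000, -0.5000).
Then the next iterate is (p, q)₁ = (1.0000, 0.0000).
Re-evaluating at (1.0000, 0.0000): F = (0.0000, 0.0000), so ‖F‖₂ = 0.0000.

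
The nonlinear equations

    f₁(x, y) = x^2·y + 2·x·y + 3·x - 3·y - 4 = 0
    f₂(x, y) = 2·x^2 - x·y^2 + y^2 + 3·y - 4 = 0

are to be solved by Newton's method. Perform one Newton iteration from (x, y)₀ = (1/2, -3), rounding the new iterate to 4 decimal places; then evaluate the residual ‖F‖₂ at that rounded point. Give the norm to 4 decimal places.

21.2632

At (1/2, -3): F = (2.7500, -8.0000).
Jacobian J = [[2·x·y + 2·y + 3, x^2 + 2·x - 3], [4·x - y^2, -2·x·y + 2·y + 3]].
At the point, J = [[-6.0000, -1.7500], [-7.0000, 0.0000]] (det J = -12.2500).
Solving J·Δ = −F gives Δ = (-1.1429, 5.4898).
Then the next iterate is (x, y)₁ = (-0.6429, 2.4898).
Re-evaluating at (-0.6429, 2.4898): F = (-15.570400, 14.480549), so ‖F‖₂ = 21.2632.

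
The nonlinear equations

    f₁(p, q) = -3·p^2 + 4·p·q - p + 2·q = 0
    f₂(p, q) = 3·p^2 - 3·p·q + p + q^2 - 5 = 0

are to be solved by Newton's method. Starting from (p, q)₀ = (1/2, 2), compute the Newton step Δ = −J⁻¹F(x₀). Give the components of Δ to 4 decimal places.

(-1.5486, -0.1389)

At (1/2, 2): F = (6.7500, -2.7500).
Jacobian J = [[-6·p + 4·q - 1, 4·p + 2], [6·p - 3·q + 1, -3·p + 2·q]].
At the point, J = [[4.0000, 4.0000], [-2.0000, 2.5000]] (det J = 18.0000).
Solving J·Δ = −F gives Δ = (-1.5486, -0.1389).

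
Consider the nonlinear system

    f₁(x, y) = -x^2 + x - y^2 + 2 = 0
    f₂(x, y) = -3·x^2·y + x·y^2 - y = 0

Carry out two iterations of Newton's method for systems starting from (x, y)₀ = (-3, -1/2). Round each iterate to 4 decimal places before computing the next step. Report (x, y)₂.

(-1.0703, -0.2440)

At (-3, -1/2): F = (-10.2500, 13.2500).
Jacobian J = [[-2·x + 1, -2·y], [-6·x·y + y^2, -3·x^2 + 2·x·y - 1]].
At the point, J = [[7.0000, 1.0000], [-8.7500, -25.0000]] (det J = -166.2500).
Solving J·Δ = −F gives Δ = (1.4617, 0.0184).
Then the next iterate is (x, y)₁ = (-1.5383, -0.4816).
Round to (-1.5383, -0.4816) and repeat: F = (-2.136605, 3.543736), J = [[4.0766, 0.9632], [-4.213133, -6.617410]].
Δ = (0.4680, 0.2376), so (x, y)₂ = (-1.0703, -0.2440).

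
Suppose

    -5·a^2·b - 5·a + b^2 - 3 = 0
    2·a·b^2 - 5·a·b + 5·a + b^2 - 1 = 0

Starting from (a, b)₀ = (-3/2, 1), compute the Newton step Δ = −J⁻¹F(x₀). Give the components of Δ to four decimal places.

At (-3/2, 1): F = (-5.7500, -3.0000).
Jacobian J = [[-10·a·b - 5, -5·a^2 + 2·b], [2·b^2 - 5·b + 5, 4·a·b - 5·a + 2·b]].
At the point, J = [[10.0000, -9.2500], [2.0000, 3.5000]] (det J = 53.5000).
Solving J·Δ = −F gives Δ = (0.8949, 0.3458).

(0.8949, 0.3458)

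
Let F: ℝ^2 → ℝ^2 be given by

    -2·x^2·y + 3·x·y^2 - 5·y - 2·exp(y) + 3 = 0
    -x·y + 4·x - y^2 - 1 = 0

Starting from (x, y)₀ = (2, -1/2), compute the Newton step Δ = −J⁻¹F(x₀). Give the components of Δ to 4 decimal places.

(-1.7036, 0.0839)

At (2, -1/2): F = (9.786939, 7.7500).
Jacobian J = [[-4·x·y + 3·y^2, -2·x^2 + 6·x·y - 2·exp(y) - 5], [-y + 4, -x - 2·y]].
At the point, J = [[4.7500, -20.213061], [4.5000, -1.0000]] (det J = 86.208776).
Solving J·Δ = −F gives Δ = (-1.7036, 0.0839).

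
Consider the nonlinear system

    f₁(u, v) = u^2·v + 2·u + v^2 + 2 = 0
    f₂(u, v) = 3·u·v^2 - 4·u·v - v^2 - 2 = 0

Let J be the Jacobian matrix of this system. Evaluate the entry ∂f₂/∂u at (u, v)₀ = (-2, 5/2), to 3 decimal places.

8.750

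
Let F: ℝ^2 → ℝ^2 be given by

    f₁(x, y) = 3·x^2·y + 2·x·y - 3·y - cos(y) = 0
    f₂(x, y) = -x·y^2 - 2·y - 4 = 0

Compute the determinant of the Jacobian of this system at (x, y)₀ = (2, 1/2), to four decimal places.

-24.6301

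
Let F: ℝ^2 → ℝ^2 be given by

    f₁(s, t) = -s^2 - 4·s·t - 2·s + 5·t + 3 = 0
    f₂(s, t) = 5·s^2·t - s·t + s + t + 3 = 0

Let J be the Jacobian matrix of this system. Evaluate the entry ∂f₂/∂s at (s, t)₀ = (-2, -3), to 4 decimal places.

64.0000

∂f₂/∂s = 10·s·t - t + 1.
At (-2, -3) this is 64.0000.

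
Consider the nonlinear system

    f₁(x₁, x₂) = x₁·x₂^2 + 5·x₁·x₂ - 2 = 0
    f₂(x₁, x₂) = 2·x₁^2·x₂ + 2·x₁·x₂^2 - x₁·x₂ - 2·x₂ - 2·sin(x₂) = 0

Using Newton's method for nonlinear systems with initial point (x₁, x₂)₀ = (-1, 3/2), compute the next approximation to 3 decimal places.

(-0.724, 0.368)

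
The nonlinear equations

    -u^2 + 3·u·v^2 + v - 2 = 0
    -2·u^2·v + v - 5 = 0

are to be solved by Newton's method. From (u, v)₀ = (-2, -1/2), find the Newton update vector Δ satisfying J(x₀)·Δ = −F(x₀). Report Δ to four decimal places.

At (-2, -1/2): F = (-8.0000, -1.5000).
Jacobian J = [[-2·u + 3·v^2, 6·u·v + 1], [-4·u·v, -2·u^2 + 1]].
At the point, J = [[4.7500, 7.0000], [-4.0000, -7.0000]] (det J = -5.2500).
Solving J·Δ = −F gives Δ = (12.6667, -7.4524).

(12.6667, -7.4524)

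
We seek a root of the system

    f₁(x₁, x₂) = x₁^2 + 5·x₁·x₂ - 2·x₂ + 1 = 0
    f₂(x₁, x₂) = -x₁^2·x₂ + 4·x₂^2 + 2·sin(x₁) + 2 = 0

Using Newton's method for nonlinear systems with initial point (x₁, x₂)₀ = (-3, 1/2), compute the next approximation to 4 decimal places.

(-1.9151, 0.3649)

At (-3, 1/2): F = (1.5000, -1.782240).
Jacobian J = [[2·x₁ + 5·x₂, 5·x₁ - 2], [-2·x₁·x₂ + 2·cos(x₁), -x₁^2 + 8·x₂]].
At the point, J = [[-3.5000, -17.0000], [1.020015, -5.0000]] (det J = 34.840255).
Solving J·Δ = −F gives Δ = (1.0849, -0.1351).
Then the next iterate is (x₁, x₂)₁ = (-1.9151, 0.3649).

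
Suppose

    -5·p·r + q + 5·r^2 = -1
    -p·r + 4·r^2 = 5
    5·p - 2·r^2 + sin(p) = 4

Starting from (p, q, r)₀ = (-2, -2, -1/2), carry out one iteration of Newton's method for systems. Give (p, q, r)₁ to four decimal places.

(2.0145, 0.1955, -1.9964)

At (-2, -2, -1/2): F = (-4.7500, -5.0000, -15.409297).
Jacobian J = [[-5·r, 1, -5·p + 10·r], [-r, 0, -p + 8·r], [cos(p) + 5, 0, -4·r]].
At the point, J = [[2.5000, 1.0000, 5.0000], [0.5000, 0.0000, -2.0000], [4.583853, 0.0000, 2.0000]] (det J = -10.167706).
Solving J·Δ = −F gives Δ = (4.0145, 2.1955, -1.4964).
Then the next iterate is (p, q, r)₁ = (2.0145, 0.1955, -1.9964).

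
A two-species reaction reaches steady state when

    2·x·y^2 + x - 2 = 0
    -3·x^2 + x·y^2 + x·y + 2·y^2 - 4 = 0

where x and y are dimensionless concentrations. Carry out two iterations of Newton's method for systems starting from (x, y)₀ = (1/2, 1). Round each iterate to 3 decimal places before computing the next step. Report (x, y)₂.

At (1/2, 1): F = (-0.500, -1.750).
Jacobian J = [[2·y^2 + 1, 4·x·y], [-6·x + y^2 + y, 2·x·y + x + 4·y]].
At the point, J = [[3.000, 2.000], [-1.000, 5.500]] (det J = 18.500).
Solving J·Δ = −F gives Δ = (-0.041, 0.311).
Then the next iterate is (x, y)₁ = (0.459, 1.311).
Round to (0.459, 1.311) and repeat: F = (0.03679, 0.19604), J = [[4.43744, 2.40700], [0.27572, 6.90650]].
Δ = (0.007, -0.029), so (x, y)₂ = (0.466, 1.282).

(0.466, 1.282)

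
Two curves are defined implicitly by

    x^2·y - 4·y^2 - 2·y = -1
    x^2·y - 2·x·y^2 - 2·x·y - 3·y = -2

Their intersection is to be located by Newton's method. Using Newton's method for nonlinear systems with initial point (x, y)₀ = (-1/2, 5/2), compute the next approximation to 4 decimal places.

(-0.5179, 1.1975)

At (-1/2, 5/2): F = (-28.3750, 3.8750).
Jacobian J = [[2·x·y, x^2 - 8·y - 2], [2·x·y - 2·y^2 - 2·y, x^2 - 4·x·y - 2·x - 3]].
At the point, J = [[-2.5000, -21.7500], [-20.0000, 3.2500]] (det J = -443.1250).
Solving J·Δ = −F gives Δ = (-0.0179, -1.3025).
Then the next iterate is (x, y)₁ = (-0.5179, 1.1975).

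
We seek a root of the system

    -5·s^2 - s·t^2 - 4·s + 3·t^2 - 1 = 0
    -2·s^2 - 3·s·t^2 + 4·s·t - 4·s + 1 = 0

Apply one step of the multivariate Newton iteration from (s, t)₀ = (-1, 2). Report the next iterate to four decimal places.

At (-1, 2): F = (14.0000, 7.0000).
Jacobian J = [[-10·s - t^2 - 4, -2·s·t + 6·t], [-4·s - 3·t^2 + 4·t - 4, -6·s·t + 4·s]].
At the point, J = [[2.0000, 16.0000], [-4.0000, 8.0000]] (det J = 80.0000).
Solving J·Δ = −F gives Δ = (0.0000, -0.8750).
Then the next iterate is (s, t)₁ = (-1.0000, 1.1250).

(-1.0000, 1.1250)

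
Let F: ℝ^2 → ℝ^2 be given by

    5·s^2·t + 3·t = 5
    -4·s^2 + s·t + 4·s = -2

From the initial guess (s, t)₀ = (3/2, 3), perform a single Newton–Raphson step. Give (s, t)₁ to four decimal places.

(1.4514, 0.5045)

At (3/2, 3): F = (37.7500, 3.5000).
Jacobian J = [[10·s·t, 5·s^2 + 3], [-8·s + t + 4, s]].
At the point, J = [[45.0000, 14.2500], [-5.0000, 1.5000]] (det J = 138.7500).
Solving J·Δ = −F gives Δ = (-0.0486, -2.4955).
Then the next iterate is (s, t)₁ = (1.4514, 0.5045).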